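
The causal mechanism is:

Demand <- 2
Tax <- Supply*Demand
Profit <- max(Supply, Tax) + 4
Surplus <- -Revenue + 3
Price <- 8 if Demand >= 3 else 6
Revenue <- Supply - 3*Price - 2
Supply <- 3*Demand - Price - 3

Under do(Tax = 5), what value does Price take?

Under do(Tax=5), the mechanism Tax <- Supply*Demand is discarded; Tax is fixed at 5.
No directed path runs from Tax to Price, so Price keeps its natural value.
Price = 8 if Demand >= 3 else 6  [with Demand=2]  = 6

6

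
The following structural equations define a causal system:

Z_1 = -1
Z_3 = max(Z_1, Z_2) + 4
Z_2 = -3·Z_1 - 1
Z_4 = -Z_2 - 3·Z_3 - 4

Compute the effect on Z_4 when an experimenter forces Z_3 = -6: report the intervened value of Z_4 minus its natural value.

The intervention breaks the incoming arrows to Z_3: Z_3 = max(Z_1, Z_2) + 4 no longer applies, and Z_3 = -6.
Z_2 = -3·Z_1 - 1  [with Z_1=-1]  = 2
Z_4 = -Z_2 - 3·Z_3 - 4  [with Z_2=2, Z_3=-6]  = 12
Without intervention: Z_2 = -3·Z_1 - 1  [with Z_1=-1]  = 2; Z_3 = max(Z_1, Z_2) + 4  [with Z_1=-1, Z_2=2]  = 6; Z_4 = -Z_2 - 3·Z_3 - 4  [with Z_2=2, Z_3=6]  = -24.
Change = 12 − (-24) = 36.

36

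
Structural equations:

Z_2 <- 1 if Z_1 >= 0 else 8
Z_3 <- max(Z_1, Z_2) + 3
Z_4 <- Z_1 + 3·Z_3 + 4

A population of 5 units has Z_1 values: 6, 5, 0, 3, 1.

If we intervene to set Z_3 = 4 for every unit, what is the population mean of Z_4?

do(Z_3=4) breaks Z_3's dependence on Z_1. With Z_3=4 fixed, Z_4 across the units is 22, 21, 16, 19, 17, mean 19.

19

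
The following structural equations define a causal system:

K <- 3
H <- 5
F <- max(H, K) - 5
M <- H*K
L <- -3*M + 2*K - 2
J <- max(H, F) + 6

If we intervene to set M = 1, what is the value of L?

1

Intervening sets M = 1 and removes its equation (M <- H*K).
L = -3*M + 2*K - 2  [with M=1, K=3]  = 1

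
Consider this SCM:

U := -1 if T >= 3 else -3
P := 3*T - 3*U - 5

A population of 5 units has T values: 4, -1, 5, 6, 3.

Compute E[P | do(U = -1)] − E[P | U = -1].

-3.3

Every unit gets U=-1 under the intervention. P values become 10, -5, 13, 16, 7; E[P|do(U=-1)] = 8.2.
E[P|U=-1] averages over only the 4 units with U=-1 (T = 4, 5, 6, 3): P = 10, 13, 16, 7, mean 11.5.
Difference = 8.2 − 11.5 = -3.3.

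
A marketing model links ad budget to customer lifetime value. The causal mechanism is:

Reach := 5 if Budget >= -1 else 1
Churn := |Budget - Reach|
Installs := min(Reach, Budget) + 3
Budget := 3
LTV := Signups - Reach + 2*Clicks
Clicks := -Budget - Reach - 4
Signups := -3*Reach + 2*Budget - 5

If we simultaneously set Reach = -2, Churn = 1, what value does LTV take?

Setting Reach = -2, Churn = 1 by intervention discards those variables' equations.
Clicks = -Budget - Reach - 4  [with Budget=3, Reach=-2]  = -5
Signups = -3*Reach + 2*Budget - 5  [with Reach=-2, Budget=3]  = 7
LTV = Signups - Reach + 2*Clicks  [with Signups=7, Reach=-2, Clicks=-5]  = -1

-1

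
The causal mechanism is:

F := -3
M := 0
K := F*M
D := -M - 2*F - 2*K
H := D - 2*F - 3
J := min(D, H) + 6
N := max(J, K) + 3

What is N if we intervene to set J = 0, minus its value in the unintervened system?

Intervening sets J = 0 and removes its equation (J := min(D, H) + 6).
K = F*M  [with F=-3, M=0]  = 0
N = max(J, K) + 3  [with J=0, K=0]  = 3
Without intervention: K = F*M  [with F=-3, M=0]  = 0; D = -M - 2*F - 2*K  [with M=0, F=-3, K=0]  = 6; H = D - 2*F - 3  [with D=6, F=-3]  = 9; J = min(D, H) + 6  [with D=6, H=9]  = 12; N = max(J, K) + 3  [with J=12, K=0]  = 15.
Change = 3 − 15 = -12.

-12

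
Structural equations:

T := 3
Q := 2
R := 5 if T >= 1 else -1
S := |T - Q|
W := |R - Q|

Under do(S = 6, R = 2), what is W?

The joint intervention fixes S = 6, R = 2, removing each variable's own equation.
W = |R - Q|  [with R=2, Q=2]  = 0

0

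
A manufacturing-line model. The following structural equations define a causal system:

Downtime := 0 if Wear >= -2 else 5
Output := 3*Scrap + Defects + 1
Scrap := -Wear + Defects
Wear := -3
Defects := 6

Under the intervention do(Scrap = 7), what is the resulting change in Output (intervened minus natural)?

-6

The intervention breaks the incoming arrows to Scrap: Scrap := -Wear + Defects no longer applies, and Scrap = 7.
Output = 3*Scrap + Defects + 1  [with Scrap=7, Defects=6]  = 28
Without intervention: Scrap = -Wear + Defects  [with Wear=-3, Defects=6]  = 9; Output = 3*Scrap + Defects + 1  [with Scrap=9, Defects=6]  = 34.
Change = 28 − 34 = -6.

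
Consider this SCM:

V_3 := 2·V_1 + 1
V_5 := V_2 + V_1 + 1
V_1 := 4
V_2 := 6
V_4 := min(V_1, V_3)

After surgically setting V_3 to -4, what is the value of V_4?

The intervention breaks the incoming arrows to V_3: V_3 := 2·V_1 + 1 no longer applies, and V_3 = -4.
V_4 = min(V_1, V_3)  [with V_1=4, V_3=-4]  = -4

-4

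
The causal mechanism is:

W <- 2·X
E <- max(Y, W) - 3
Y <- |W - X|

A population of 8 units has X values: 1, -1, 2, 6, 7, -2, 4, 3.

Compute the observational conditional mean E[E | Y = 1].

Observing Y=1 restricts to units where Y's equation naturally yields 1: X ∈ {1, -1}. In that subpopulation E = -1, -2, mean -1.5.

-1.5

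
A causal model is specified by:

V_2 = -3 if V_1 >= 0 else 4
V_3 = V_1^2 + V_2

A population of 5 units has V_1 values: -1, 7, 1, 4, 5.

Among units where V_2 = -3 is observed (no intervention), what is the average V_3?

Conditioning on V_2=-3 selects the 4 unit(s) with V_1 ∈ {7, 1, 4, 5}. Their V_3 values: 46, -2, 13, 22. Mean = 19.75.

19.75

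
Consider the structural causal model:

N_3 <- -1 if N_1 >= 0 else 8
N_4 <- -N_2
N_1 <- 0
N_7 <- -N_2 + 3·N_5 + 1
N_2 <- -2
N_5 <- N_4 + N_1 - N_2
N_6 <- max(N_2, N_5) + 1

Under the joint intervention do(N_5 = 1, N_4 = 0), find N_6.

2

Setting N_5 = 1, N_4 = 0 by intervention discards those variables' equations.
N_6 = max(N_2, N_5) + 1  [with N_2=-2, N_5=1]  = 2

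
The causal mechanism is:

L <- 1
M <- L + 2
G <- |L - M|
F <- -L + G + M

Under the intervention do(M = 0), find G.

The intervention breaks the incoming arrows to M: M <- L + 2 no longer applies, and M = 0.
G = |L - M|  [with L=1, M=0]  = 1

1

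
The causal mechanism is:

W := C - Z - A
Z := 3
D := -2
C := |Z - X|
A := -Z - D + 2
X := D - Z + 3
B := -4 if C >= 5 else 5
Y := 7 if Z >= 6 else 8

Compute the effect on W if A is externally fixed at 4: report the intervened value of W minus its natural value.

Intervening sets A = 4 and removes its equation (A := -Z - D + 2).
X = D - Z + 3  [with D=-2, Z=3]  = -2
C = |Z - X|  [with Z=3, X=-2]  = 5
W = C - Z - A  [with C=5, Z=3, A=4]  = -2
Without intervention: X = D - Z + 3  [with D=-2, Z=3]  = -2; C = |Z - X|  [with Z=3, X=-2]  = 5; A = -Z - D + 2  [with Z=3, D=-2]  = 1; W = C - Z - A  [with C=5, Z=3, A=1]  = 1.
Change = -2 − 1 = -3.

-3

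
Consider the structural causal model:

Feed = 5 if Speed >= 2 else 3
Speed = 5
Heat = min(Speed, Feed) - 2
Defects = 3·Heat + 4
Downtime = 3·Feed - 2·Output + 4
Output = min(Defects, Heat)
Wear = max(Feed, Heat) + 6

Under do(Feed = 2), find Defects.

do(Feed=2) replaces the equation Feed = 5 if Speed >= 2 else 3 with the constant Feed = 2.
Heat = min(Speed, Feed) - 2  [with Speed=5, Feed=2]  = 0
Defects = 3·Heat + 4  [with Heat=0]  = 4

4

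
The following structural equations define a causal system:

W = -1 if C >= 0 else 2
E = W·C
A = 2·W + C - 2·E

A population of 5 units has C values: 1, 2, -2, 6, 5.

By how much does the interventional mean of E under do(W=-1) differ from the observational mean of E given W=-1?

Under do(W=-1), W's equation is replaced by W=-1 for every unit. Per-unit E: -1, -2, 2, -6, -5. Mean = -2.4.
Conditioning on W=-1 selects the 4 unit(s) with C ∈ {1, 2, 6, 5}. Their E values: -1, -2, -6, -5. Mean = -3.5.
Difference = -2.4 − (-3.5) = 1.1.

1.1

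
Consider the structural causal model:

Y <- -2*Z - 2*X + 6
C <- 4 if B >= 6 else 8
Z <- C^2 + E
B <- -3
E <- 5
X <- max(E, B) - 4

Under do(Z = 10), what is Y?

-16

Under do(Z=10), the mechanism Z <- C^2 + E is discarded; Z is fixed at 10.
X = max(E, B) - 4  [with E=5, B=-3]  = 1
Y = -2*Z - 2*X + 6  [with Z=10, X=1]  = -16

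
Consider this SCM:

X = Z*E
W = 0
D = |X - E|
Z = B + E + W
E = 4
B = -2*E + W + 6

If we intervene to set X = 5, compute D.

The intervention breaks the incoming arrows to X: X = Z*E no longer applies, and X = 5.
D = |X - E|  [with X=5, E=4]  = 1

1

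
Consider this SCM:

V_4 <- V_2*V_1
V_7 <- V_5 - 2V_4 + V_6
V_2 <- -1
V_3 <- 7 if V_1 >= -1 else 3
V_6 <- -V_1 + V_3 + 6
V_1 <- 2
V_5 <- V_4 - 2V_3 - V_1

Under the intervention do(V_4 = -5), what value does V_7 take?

The intervention breaks the incoming arrows to V_4: V_4 <- V_2*V_1 no longer applies, and V_4 = -5.
V_3 = 7 if V_1 >= -1 else 3  [with V_1=2]  = 7
V_5 = V_4 - 2V_3 - V_1  [with V_4=-5, V_3=7, V_1=2]  = -21
V_6 = -V_1 + V_3 + 6  [with V_1=2, V_3=7]  = 11
V_7 = V_5 - 2V_4 + V_6  [with V_5=-21, V_4=-5, V_6=11]  = 0

0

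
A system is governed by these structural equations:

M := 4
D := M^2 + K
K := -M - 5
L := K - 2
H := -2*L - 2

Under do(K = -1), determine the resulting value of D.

15

The intervention breaks the incoming arrows to K: K := -M - 5 no longer applies, and K = -1.
D = M^2 + K  [with M=4, K=-1]  = 15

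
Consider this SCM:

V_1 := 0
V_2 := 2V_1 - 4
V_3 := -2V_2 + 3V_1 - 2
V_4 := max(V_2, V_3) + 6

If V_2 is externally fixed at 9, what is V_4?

Under do(V_2=9), the mechanism V_2 := 2V_1 - 4 is discarded; V_2 is fixed at 9.
V_3 = -2V_2 + 3V_1 - 2  [with V_2=9, V_1=0]  = -20
V_4 = max(V_2, V_3) + 6  [with V_2=9, V_3=-20]  = 15

15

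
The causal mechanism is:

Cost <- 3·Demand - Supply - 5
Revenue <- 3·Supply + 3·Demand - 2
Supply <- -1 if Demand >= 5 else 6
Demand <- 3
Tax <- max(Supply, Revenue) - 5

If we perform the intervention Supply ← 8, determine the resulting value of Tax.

do(Supply=8) replaces the equation Supply <- -1 if Demand >= 5 else 6 with the constant Supply = 8.
Revenue = 3·Supply + 3·Demand - 2  [with Supply=8, Demand=3]  = 31
Tax = max(Supply, Revenue) - 5  [with Supply=8, Revenue=31]  = 26

26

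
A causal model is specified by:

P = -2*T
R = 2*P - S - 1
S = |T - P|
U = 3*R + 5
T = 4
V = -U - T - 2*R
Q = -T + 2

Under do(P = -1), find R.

-8

Under do(P=-1), the mechanism P = -2*T is discarded; P is fixed at -1.
S = |T - P|  [with T=4, P=-1]  = 5
R = 2*P - S - 1  [with P=-1, S=5]  = -8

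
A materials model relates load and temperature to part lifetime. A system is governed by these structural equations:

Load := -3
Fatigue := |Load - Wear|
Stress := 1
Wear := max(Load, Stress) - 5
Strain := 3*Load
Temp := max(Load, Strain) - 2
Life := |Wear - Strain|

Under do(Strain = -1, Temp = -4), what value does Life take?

Under do(Strain = -1, Temp = -4), each intervened variable's structural equation is replaced by its fixed value.
Wear = max(Load, Stress) - 5  [with Load=-3, Stress=1]  = -4
Life = |Wear - Strain|  [with Wear=-4, Strain=-1]  = 3

3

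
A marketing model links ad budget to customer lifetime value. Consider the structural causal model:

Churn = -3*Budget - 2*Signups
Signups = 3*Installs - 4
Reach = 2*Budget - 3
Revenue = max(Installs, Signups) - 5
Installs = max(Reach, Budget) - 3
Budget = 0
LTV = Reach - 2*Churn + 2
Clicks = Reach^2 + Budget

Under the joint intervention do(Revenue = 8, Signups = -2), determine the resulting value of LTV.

-9

Under do(Revenue = 8, Signups = -2), each intervened variable's structural equation is replaced by its fixed value.
Reach = 2*Budget - 3  [with Budget=0]  = -3
Churn = -3*Budget - 2*Signups  [with Budget=0, Signups=-2]  = 4
LTV = Reach - 2*Churn + 2  [with Reach=-3, Churn=4]  = -9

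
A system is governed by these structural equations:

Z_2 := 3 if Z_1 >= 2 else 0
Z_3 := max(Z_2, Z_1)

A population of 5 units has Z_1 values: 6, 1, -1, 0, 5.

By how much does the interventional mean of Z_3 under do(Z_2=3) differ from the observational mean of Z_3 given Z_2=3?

The intervention sets Z_2=3 in all 5 units regardless of Z_1. Recomputing Z_3 per unit gives 6, 3, 3, 3, 5; average 4.
Conditioning on Z_2=3 selects the 2 unit(s) with Z_1 ∈ {6, 5}. Their Z_3 values: 6, 5. Mean = 5.5.
Difference = 4 − 5.5 = -1.5.

-1.5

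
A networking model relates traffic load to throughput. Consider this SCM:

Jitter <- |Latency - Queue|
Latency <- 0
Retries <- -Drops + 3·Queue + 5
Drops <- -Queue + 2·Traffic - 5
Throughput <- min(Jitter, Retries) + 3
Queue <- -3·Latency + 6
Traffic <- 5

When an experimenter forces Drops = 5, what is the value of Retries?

18

Intervening sets Drops = 5 and removes its equation (Drops <- -Queue + 2·Traffic - 5).
Queue = -3·Latency + 6  [with Latency=0]  = 6
Retries = -Drops + 3·Queue + 5  [with Drops=5, Queue=6]  = 18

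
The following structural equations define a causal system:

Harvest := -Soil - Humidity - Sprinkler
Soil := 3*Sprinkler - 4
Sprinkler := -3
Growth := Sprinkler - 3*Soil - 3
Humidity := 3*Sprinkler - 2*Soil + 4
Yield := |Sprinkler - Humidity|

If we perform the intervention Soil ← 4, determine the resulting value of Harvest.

Under do(Soil=4), the mechanism Soil := 3*Sprinkler - 4 is discarded; Soil is fixed at 4.
Humidity = 3*Sprinkler - 2*Soil + 4  [with Sprinkler=-3, Soil=4]  = -13
Harvest = -Soil - Humidity - Sprinkler  [with Soil=4, Humidity=-13, Sprinkler=-3]  = 12

12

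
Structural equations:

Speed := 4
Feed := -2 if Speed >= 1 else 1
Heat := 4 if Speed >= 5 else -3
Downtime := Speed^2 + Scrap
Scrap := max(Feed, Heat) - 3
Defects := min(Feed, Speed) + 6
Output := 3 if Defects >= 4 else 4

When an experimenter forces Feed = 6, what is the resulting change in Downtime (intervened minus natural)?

8

Under do(Feed=6), the mechanism Feed := -2 if Speed >= 1 else 1 is discarded; Feed is fixed at 6.
Heat = 4 if Speed >= 5 else -3  [with Speed=4]  = -3
Scrap = max(Feed, Heat) - 3  [with Feed=6, Heat=-3]  = 3
Downtime = Speed^2 + Scrap  [with Speed=4, Scrap=3]  = 19
Without intervention: Feed = -2 if Speed >= 1 else 1  [with Speed=4]  = -2; Heat = 4 if Speed >= 5 else -3  [with Speed=4]  = -3; Scrap = max(Feed, Heat) - 3  [with Feed=-2, Heat=-3]  = -5; Downtime = Speed^2 + Scrap  [with Speed=4, Scrap=-5]  = 11.
Change = 19 − 11 = 8.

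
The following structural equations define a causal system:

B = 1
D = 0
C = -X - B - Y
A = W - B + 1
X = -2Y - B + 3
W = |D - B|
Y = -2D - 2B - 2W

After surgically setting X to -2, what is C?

Intervening sets X = -2 and removes its equation (X = -2Y - B + 3).
W = |D - B|  [with D=0, B=1]  = 1
Y = -2D - 2B - 2W  [with D=0, B=1, W=1]  = -4
C = -X - B - Y  [with X=-2, B=1, Y=-4]  = 5

5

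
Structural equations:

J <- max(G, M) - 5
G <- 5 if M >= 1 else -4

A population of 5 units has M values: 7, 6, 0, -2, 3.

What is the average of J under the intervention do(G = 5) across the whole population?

Every unit gets G=5 under the intervention. J values become 2, 1, 0, 0, 0; E[J|do(G=5)] = 0.6.

0.6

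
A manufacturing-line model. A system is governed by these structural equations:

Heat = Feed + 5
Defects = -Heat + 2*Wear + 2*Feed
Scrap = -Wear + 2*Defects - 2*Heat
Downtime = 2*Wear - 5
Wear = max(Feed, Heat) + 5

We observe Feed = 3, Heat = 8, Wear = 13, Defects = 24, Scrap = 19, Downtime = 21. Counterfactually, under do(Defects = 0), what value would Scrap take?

Intervening sets Defects = 0 and removes its equation (Defects = -Heat + 2*Wear + 2*Feed).
Heat = Feed + 5  [with Feed=3]  = 8
Wear = max(Feed, Heat) + 5  [with Feed=3, Heat=8]  = 13
Scrap = -Wear + 2*Defects - 2*Heat  [with Wear=13, Defects=0, Heat=8]  = -29

-29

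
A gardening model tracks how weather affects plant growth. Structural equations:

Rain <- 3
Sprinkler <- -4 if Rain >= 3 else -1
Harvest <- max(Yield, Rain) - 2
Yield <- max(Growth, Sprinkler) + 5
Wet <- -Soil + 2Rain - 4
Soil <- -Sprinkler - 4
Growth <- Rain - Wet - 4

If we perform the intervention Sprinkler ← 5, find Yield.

10

Under do(Sprinkler=5), the mechanism Sprinkler <- -4 if Rain >= 3 else -1 is discarded; Sprinkler is fixed at 5.
Soil = -Sprinkler - 4  [with Sprinkler=5]  = -9
Wet = -Soil + 2Rain - 4  [with Soil=-9, Rain=3]  = 11
Growth = Rain - Wet - 4  [with Rain=3, Wet=11]  = -12
Yield = max(Growth, Sprinkler) + 5  [with Growth=-12, Sprinkler=5]  = 10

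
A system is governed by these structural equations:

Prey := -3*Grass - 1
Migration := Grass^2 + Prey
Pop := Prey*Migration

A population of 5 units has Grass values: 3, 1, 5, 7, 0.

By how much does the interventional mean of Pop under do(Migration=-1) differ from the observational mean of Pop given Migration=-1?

Under do(Migration=-1), Migration's equation is replaced by Migration=-1 for every unit. Per-unit Pop: 10, 4, 16, 22, 1. Mean = 10.6.
E[Pop|Migration=-1] averages over only the 2 units with Migration=-1 (Grass = 3, 0): Pop = 10, 1, mean 5.5.
Difference = 10.6 − 5.5 = 5.1.

5.1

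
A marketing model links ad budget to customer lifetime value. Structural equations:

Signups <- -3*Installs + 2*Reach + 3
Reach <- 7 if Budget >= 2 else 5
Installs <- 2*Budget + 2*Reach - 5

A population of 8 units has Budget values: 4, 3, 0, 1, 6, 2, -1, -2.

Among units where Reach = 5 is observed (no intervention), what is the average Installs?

4

Conditioning on Reach=5 selects the 4 unit(s) with Budget ∈ {0, 1, -1, -2}. Their Installs values: 5, 7, 3, 1. Mean = 4.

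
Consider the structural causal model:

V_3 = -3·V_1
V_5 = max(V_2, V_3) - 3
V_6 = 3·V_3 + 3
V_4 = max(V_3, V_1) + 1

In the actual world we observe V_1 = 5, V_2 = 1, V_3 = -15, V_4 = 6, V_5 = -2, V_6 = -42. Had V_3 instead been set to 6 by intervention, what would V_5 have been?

do(V_3=6) replaces the equation V_3 = -3·V_1 with the constant V_3 = 6.
V_5 = max(V_2, V_3) - 3  [with V_2=1, V_3=6]  = 3

3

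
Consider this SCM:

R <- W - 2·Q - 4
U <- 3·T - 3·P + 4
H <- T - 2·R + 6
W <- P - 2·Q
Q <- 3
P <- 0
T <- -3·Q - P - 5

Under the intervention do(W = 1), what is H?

The intervention breaks the incoming arrows to W: W <- P - 2·Q no longer applies, and W = 1.
R = W - 2·Q - 4  [with W=1, Q=3]  = -9
T = -3·Q - P - 5  [with Q=3, P=0]  = -14
H = T - 2·R + 6  [with T=-14, R=-9]  = 10

10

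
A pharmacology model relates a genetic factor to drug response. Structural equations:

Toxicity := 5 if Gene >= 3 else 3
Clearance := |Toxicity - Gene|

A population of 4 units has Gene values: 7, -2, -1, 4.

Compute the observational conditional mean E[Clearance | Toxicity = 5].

Observing Toxicity=5 restricts to units where Toxicity's equation naturally yields 5: Gene ∈ {7, 4}. In that subpopulation Clearance = 2, 1, mean 1.5.

1.5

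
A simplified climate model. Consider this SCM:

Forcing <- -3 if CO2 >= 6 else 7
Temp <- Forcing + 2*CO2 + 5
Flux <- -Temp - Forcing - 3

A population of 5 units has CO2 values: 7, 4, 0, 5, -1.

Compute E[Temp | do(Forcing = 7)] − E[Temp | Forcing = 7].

2

Under do(Forcing=7), Forcing's equation is replaced by Forcing=7 for every unit. Per-unit Temp: 26, 20, 12, 22, 10. Mean = 18.
Conditioning on Forcing=7 selects the 4 unit(s) with CO2 ∈ {4, 0, 5, -1}. Their Temp values: 20, 12, 22, 10. Mean = 16.
Difference = 18 − 16 = 2.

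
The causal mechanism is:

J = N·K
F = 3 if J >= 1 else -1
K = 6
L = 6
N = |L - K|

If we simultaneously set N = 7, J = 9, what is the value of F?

3

Setting N = 7, J = 9 by intervention discards those variables' equations.
F = 3 if J >= 1 else -1  [with J=9]  = 3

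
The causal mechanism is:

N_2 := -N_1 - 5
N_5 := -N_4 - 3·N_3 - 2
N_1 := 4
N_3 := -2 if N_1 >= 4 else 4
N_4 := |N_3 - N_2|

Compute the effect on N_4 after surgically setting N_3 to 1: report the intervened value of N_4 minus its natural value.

3

The intervention breaks the incoming arrows to N_3: N_3 := -2 if N_1 >= 4 else 4 no longer applies, and N_3 = 1.
N_2 = -N_1 - 5  [with N_1=4]  = -9
N_4 = |N_3 - N_2|  [with N_3=1, N_2=-9]  = 10
Without intervention: N_2 = -N_1 - 5  [with N_1=4]  = -9; N_3 = -2 if N_1 >= 4 else 4  [with N_1=4]  = -2; N_4 = |N_3 - N_2|  [with N_3=-2, N_2=-9]  = 7.
Change = 10 − 7 = 3.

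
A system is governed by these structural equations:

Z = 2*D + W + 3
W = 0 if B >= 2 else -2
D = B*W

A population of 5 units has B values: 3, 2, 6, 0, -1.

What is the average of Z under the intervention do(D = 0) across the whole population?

Every unit gets D=0 under the intervention. Z values become 3, 3, 3, 1, 1; E[Z|do(D=0)] = 2.2.

2.2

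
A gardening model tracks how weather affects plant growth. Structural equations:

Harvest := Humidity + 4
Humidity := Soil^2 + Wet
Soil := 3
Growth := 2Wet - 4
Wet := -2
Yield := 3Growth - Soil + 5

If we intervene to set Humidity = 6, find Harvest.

Under do(Humidity=6), the mechanism Humidity := Soil^2 + Wet is discarded; Humidity is fixed at 6.
Harvest = Humidity + 4  [with Humidity=6]  = 10

10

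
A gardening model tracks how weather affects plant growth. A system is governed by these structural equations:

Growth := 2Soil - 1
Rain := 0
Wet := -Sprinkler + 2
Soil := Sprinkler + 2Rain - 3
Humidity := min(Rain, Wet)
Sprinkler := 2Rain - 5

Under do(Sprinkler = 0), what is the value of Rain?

Under do(Sprinkler=0), the mechanism Sprinkler := 2Rain - 5 is discarded; Sprinkler is fixed at 0.
Rain is not downstream of the intervention, so its value is determined by the original equations.

0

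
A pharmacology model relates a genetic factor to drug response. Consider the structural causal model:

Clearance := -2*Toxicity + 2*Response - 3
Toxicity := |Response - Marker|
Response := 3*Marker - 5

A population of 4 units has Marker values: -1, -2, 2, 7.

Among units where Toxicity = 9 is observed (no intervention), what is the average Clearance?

-16

E[Clearance|Toxicity=9] averages over only the 2 units with Toxicity=9 (Marker = -2, 7): Clearance = -43, 11, mean -16.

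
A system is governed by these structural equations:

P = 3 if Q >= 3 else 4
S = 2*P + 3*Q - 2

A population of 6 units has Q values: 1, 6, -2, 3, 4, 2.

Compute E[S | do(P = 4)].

The intervention sets P=4 in all 6 units regardless of Q. Recomputing S per unit gives 9, 24, 0, 15, 18, 12; average 13.

13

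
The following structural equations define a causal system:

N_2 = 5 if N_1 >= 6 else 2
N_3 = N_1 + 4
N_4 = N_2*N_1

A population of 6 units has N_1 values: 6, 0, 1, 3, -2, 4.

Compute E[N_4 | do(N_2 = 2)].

4

Every unit gets N_2=2 under the intervention. N_4 values become 12, 0, 2, 6, -4, 8; E[N_4|do(N_2=2)] = 4.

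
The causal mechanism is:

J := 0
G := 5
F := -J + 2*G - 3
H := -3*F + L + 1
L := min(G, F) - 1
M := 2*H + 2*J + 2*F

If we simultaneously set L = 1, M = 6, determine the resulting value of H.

Setting L = 1, M = 6 by intervention discards those variables' equations.
F = -J + 2*G - 3  [with J=0, G=5]  = 7
H = -3*F + L + 1  [with F=7, L=1]  = -19

-19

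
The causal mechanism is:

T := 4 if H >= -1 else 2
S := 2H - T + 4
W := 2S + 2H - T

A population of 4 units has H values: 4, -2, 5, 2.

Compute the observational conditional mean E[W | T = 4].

18

Conditioning on T=4 selects the 3 unit(s) with H ∈ {4, 5, 2}. Their W values: 20, 26, 8. Mean = 18.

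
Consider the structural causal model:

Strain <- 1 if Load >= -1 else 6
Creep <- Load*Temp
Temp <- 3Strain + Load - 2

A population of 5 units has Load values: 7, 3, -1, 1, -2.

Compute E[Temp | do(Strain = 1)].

do(Strain=1) breaks Strain's dependence on Load. With Strain=1 fixed, Temp across the units is 8, 4, 0, 2, -1, mean 2.6.

2.6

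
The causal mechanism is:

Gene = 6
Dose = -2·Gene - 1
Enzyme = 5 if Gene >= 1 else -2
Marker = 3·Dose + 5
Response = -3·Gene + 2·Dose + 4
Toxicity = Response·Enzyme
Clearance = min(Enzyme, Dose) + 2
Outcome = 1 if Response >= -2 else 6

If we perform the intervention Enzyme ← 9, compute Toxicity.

The intervention breaks the incoming arrows to Enzyme: Enzyme = 5 if Gene >= 1 else -2 no longer applies, and Enzyme = 9.
Dose = -2·Gene - 1  [with Gene=6]  = -13
Response = -3·Gene + 2·Dose + 4  [with Gene=6, Dose=-13]  = -40
Toxicity = Response·Enzyme  [with Response=-40, Enzyme=9]  = -360

-360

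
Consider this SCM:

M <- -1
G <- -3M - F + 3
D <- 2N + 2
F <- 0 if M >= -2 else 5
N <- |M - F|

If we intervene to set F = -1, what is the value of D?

2

do(F=-1) replaces the equation F <- 0 if M >= -2 else 5 with the constant F = -1.
N = |M - F|  [with M=-1, F=-1]  = 0
D = 2N + 2  [with N=0]  = 2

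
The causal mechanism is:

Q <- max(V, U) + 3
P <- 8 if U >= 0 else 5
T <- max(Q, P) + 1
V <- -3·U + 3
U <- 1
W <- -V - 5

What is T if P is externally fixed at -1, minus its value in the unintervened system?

-4

The intervention breaks the incoming arrows to P: P <- 8 if U >= 0 else 5 no longer applies, and P = -1.
V = -3·U + 3  [with U=1]  = 0
Q = max(V, U) + 3  [with V=0, U=1]  = 4
T = max(Q, P) + 1  [with Q=4, P=-1]  = 5
Without intervention: V = -3·U + 3  [with U=1]  = 0; Q = max(V, U) + 3  [with V=0, U=1]  = 4; P = 8 if U >= 0 else 5  [with U=1]  = 8; T = max(Q, P) + 1  [with Q=4, P=8]  = 9.
Change = 5 − 9 = -4.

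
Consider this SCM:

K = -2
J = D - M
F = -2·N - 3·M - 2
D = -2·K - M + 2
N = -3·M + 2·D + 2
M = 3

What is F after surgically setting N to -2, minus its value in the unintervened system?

2

The intervention breaks the incoming arrows to N: N = -3·M + 2·D + 2 no longer applies, and N = -2.
F = -2·N - 3·M - 2  [with N=-2, M=3]  = -7
Without intervention: D = -2·K - M + 2  [with K=-2, M=3]  = 3; N = -3·M + 2·D + 2  [with M=3, D=3]  = -1; F = -2·N - 3·M - 2  [with N=-1, M=3]  = -9.
Change = -7 − (-9) = 2.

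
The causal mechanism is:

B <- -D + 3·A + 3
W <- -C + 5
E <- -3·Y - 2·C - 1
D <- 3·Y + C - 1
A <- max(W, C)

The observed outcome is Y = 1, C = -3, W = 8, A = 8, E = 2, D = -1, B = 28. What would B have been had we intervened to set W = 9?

The intervention breaks the incoming arrows to W: W <- -C + 5 no longer applies, and W = 9.
A = max(W, C)  [with W=9, C=-3]  = 9
D = 3·Y + C - 1  [with Y=1, C=-3]  = -1
B = -D + 3·A + 3  [with D=-1, A=9]  = 31

31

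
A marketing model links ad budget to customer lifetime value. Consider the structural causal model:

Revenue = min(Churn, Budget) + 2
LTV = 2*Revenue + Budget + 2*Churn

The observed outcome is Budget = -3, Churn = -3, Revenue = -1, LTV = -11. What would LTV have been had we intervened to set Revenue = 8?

The intervention breaks the incoming arrows to Revenue: Revenue = min(Churn, Budget) + 2 no longer applies, and Revenue = 8.
LTV = 2*Revenue + Budget + 2*Churn  [with Revenue=8, Budget=-3, Churn=-3]  = 7

7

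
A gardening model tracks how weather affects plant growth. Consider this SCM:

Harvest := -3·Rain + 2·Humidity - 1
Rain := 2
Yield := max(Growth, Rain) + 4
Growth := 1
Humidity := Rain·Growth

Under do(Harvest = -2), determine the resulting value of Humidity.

do(Harvest=-2) replaces the equation Harvest := -3·Rain + 2·Humidity - 1 with the constant Harvest = -2.
Humidity is not downstream of the intervention, so its value is determined by the original equations.
Humidity = Rain·Growth  [with Rain=2, Growth=1]  = 2

2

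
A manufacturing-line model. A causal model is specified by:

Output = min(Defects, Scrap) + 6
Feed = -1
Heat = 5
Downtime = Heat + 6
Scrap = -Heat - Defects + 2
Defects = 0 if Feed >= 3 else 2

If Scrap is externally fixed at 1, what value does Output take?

Intervening sets Scrap = 1 and removes its equation (Scrap = -Heat - Defects + 2).
Defects = 0 if Feed >= 3 else 2  [with Feed=-1]  = 2
Output = min(Defects, Scrap) + 6  [with Defects=2, Scrap=1]  = 7

7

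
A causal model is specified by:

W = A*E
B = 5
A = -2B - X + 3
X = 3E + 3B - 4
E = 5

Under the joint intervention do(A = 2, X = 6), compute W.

The joint intervention fixes A = 2, X = 6, removing each variable's own equation.
W = A*E  [with A=2, E=5]  = 10

10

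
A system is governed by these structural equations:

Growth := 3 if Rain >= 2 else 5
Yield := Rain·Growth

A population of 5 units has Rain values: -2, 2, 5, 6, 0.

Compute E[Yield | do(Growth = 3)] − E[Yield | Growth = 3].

Every unit gets Growth=3 under the intervention. Yield values become -6, 6, 15, 18, 0; E[Yield|do(Growth=3)] = 6.6.
E[Yield|Growth=3] averages over only the 3 units with Growth=3 (Rain = 2, 5, 6): Yield = 6, 15, 18, mean 13.
Difference = 6.6 − 13 = -6.4.

-6.4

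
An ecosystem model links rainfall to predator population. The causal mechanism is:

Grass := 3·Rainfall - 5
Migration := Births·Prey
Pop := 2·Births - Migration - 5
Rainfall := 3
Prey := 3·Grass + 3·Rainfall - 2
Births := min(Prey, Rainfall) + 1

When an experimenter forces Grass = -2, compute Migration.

2

do(Grass=-2) replaces the equation Grass := 3·Rainfall - 5 with the constant Grass = -2.
Prey = 3·Grass + 3·Rainfall - 2  [with Grass=-2, Rainfall=3]  = 1
Births = min(Prey, Rainfall) + 1  [with Prey=1, Rainfall=3]  = 2
Migration = Births·Prey  [with Births=2, Prey=1]  = 2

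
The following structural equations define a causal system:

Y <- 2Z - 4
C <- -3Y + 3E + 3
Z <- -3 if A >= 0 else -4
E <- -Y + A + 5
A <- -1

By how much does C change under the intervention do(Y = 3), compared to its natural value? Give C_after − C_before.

-90

do(Y=3) replaces the equation Y <- 2Z - 4 with the constant Y = 3.
E = -Y + A + 5  [with Y=3, A=-1]  = 1
C = -3Y + 3E + 3  [with Y=3, E=1]  = -3
Without intervention: Z = -3 if A >= 0 else -4  [with A=-1]  = -4; Y = 2Z - 4  [with Z=-4]  = -12; E = -Y + A + 5  [with Y=-12, A=-1]  = 16; C = -3Y + 3E + 3  [with Y=-12, E=16]  = 87.
Change = -3 − 87 = -90.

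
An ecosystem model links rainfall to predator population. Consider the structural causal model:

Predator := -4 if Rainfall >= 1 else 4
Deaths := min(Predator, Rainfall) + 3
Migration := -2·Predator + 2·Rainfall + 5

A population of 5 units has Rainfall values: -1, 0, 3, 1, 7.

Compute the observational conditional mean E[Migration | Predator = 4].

Observing Predator=4 restricts to units where Predator's equation naturally yields 4: Rainfall ∈ {-1, 0}. In that subpopulation Migration = -5, -3, mean -4.

-4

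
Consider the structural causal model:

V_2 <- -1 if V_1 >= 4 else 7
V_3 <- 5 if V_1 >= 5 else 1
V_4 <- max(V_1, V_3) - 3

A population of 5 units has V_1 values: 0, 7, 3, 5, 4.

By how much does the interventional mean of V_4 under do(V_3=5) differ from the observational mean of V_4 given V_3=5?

-0.6

Every unit gets V_3=5 under the intervention. V_4 values become 2, 4, 2, 2, 2; E[V_4|do(V_3=5)] = 2.4.
Conditioning on V_3=5 selects the 2 unit(s) with V_1 ∈ {7, 5}. Their V_4 values: 4, 2. Mean = 3.
Difference = 2.4 − 3 = -0.6.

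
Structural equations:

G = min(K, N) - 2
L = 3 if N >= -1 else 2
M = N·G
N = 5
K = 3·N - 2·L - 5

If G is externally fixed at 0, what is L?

The intervention breaks the incoming arrows to G: G = min(K, N) - 2 no longer applies, and G = 0.
Since L is not a descendant of the intervened variable, it is unaffected.
L = 3 if N >= -1 else 2  [with N=5]  = 3

3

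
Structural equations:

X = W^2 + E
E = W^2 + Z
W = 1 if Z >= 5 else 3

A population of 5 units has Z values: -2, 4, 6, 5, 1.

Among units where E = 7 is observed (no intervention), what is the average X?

12

Observing E=7 restricts to units where E's equation naturally yields 7: Z ∈ {-2, 6}. In that subpopulation X = 16, 8, mean 12.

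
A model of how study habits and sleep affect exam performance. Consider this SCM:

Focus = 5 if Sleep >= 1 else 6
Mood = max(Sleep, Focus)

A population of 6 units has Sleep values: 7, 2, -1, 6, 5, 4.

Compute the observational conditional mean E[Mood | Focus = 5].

5.6

Observing Focus=5 restricts to units where Focus's equation naturally yields 5: Sleep ∈ {7, 2, 6, 5, 4}. In that subpopulation Mood = 7, 5, 6, 5, 5, mean 5.6.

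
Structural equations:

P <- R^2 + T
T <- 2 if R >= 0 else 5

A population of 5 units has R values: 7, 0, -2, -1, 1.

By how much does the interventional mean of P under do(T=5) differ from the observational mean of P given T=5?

8.5

do(T=5) breaks T's dependence on R. With T=5 fixed, P across the units is 54, 5, 9, 6, 6, mean 16.
E[P|T=5] averages over only the 2 units with T=5 (R = -2, -1): P = 9, 6, mean 7.5.
Difference = 16 − 7.5 = 8.5.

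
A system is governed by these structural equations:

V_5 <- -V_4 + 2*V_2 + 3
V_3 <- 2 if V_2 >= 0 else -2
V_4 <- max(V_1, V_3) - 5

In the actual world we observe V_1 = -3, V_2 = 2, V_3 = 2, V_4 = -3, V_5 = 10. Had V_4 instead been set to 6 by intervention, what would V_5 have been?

1

Intervening sets V_4 = 6 and removes its equation (V_4 <- max(V_1, V_3) - 5).
V_5 = -V_4 + 2*V_2 + 3  [with V_4=6, V_2=2]  = 1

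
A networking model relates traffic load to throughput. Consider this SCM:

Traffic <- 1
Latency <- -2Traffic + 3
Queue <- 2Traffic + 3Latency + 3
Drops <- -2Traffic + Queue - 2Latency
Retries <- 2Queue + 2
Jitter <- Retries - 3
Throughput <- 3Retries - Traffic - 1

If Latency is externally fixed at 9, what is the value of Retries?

do(Latency=9) replaces the equation Latency <- -2Traffic + 3 with the constant Latency = 9.
Queue = 2Traffic + 3Latency + 3  [with Traffic=1, Latency=9]  = 32
Retries = 2Queue + 2  [with Queue=32]  = 66

66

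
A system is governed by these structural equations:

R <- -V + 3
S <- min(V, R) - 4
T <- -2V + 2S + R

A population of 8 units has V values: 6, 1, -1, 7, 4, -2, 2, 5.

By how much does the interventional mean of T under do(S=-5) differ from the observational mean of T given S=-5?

-3.75

do(S=-5) breaks S's dependence on V. With S=-5 fixed, T across the units is -25, -10, -4, -28, -19, -1, -13, -22, mean -15.25.
E[T|S=-5] averages over only the 2 units with S=-5 (V = -1, 4): T = -4, -19, mean -11.5.
Difference = -15.25 − (-11.5) = -3.75.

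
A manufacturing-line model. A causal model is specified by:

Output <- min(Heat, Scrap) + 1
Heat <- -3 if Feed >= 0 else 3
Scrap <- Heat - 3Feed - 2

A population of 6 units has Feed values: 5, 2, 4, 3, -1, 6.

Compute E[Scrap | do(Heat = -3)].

Under do(Heat=-3), Heat's equation is replaced by Heat=-3 for every unit. Per-unit Scrap: -20, -11, -17, -14, -2, -23. Mean = -14.5.

-14.5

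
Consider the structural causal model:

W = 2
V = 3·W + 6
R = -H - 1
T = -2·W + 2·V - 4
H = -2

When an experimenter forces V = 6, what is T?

4

Intervening sets V = 6 and removes its equation (V = 3·W + 6).
T = -2·W + 2·V - 4  [with W=2, V=6]  = 4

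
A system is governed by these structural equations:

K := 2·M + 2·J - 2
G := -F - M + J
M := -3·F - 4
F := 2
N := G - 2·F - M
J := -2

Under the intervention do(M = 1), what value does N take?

The intervention breaks the incoming arrows to M: M := -3·F - 4 no longer applies, and M = 1.
G = -F - M + J  [with F=2, M=1, J=-2]  = -5
N = G - 2·F - M  [with G=-5, F=2, M=1]  = -10

-10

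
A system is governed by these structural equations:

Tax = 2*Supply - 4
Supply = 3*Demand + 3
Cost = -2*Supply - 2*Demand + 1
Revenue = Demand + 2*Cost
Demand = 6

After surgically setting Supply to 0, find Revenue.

-16

Under do(Supply=0), the mechanism Supply = 3*Demand + 3 is discarded; Supply is fixed at 0.
Cost = -2*Supply - 2*Demand + 1  [with Supply=0, Demand=6]  = -11
Revenue = Demand + 2*Cost  [with Demand=6, Cost=-11]  = -16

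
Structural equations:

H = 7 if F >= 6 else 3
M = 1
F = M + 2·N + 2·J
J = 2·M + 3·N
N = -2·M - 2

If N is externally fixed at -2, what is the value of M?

Under do(N=-2), the mechanism N = -2·M - 2 is discarded; N is fixed at -2.
M is not downstream of the intervention, so its value is determined by the original equations.

1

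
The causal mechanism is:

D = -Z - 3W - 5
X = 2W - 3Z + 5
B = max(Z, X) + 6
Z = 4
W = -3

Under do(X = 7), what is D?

Under do(X=7), the mechanism X = 2W - 3Z + 5 is discarded; X is fixed at 7.
Since D is not a descendant of the intervened variable, it is unaffected.
D = -Z - 3W - 5  [with Z=4, W=-3]  = 0

0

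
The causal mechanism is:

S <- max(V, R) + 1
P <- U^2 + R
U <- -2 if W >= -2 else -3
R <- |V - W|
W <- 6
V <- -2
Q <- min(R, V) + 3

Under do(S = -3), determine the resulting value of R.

8

do(S=-3) replaces the equation S <- max(V, R) + 1 with the constant S = -3.
R is not downstream of the intervention, so its value is determined by the original equations.
R = |V - W|  [with V=-2, W=6]  = 8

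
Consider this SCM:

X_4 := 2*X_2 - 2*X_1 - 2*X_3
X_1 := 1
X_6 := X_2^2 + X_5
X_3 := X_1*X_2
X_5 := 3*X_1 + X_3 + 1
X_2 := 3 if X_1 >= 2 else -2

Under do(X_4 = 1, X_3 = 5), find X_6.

13

The joint intervention fixes X_4 = 1, X_3 = 5, removing each variable's own equation.
X_2 = 3 if X_1 >= 2 else -2  [with X_1=1]  = -2
X_5 = 3*X_1 + X_3 + 1  [with X_1=1, X_3=5]  = 9
X_6 = X_2^2 + X_5  [with X_2=-2, X_5=9]  = 13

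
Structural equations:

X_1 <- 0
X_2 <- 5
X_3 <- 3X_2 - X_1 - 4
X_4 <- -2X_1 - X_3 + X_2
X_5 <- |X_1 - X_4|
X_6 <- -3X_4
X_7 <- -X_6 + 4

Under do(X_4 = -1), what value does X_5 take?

Intervening sets X_4 = -1 and removes its equation (X_4 <- -2X_1 - X_3 + X_2).
X_5 = |X_1 - X_4|  [with X_1=0, X_4=-1]  = 1

1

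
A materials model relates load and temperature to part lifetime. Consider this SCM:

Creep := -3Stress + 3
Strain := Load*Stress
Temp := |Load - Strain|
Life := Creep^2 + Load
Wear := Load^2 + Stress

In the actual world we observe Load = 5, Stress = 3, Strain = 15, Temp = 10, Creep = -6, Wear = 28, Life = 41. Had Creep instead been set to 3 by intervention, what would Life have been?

Under do(Creep=3), the mechanism Creep := -3Stress + 3 is discarded; Creep is fixed at 3.
Life = Creep^2 + Load  [with Creep=3, Load=5]  = 14

14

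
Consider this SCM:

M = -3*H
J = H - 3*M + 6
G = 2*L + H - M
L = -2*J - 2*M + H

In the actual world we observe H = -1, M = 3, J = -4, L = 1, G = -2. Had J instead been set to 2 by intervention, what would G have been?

-26

do(J=2) replaces the equation J = H - 3*M + 6 with the constant J = 2.
M = -3*H  [with H=-1]  = 3
L = -2*J - 2*M + H  [with J=2, M=3, H=-1]  = -11
G = 2*L + H - M  [with L=-11, H=-1, M=3]  = -26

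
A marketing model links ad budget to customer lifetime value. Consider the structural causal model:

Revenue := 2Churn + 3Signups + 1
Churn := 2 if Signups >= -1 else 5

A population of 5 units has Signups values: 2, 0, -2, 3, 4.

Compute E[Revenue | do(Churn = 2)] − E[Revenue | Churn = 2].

do(Churn=2) breaks Churn's dependence on Signups. With Churn=2 fixed, Revenue across the units is 11, 5, -1, 14, 17, mean 9.2.
E[Revenue|Churn=2] averages over only the 4 units with Churn=2 (Signups = 2, 0, 3, 4): Revenue = 11, 5, 14, 17, mean 11.75.
Difference = 9.2 − 11.75 = -2.55.

-2.55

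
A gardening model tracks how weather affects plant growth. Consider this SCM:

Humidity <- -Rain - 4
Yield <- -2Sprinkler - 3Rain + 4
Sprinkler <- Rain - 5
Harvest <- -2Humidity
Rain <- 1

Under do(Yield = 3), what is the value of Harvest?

Intervening sets Yield = 3 and removes its equation (Yield <- -2Sprinkler - 3Rain + 4).
No directed path runs from Yield to Harvest, so Harvest keeps its natural value.
Humidity = -Rain - 4  [with Rain=1]  = -5
Harvest = -2Humidity  [with Humidity=-5]  = 10

10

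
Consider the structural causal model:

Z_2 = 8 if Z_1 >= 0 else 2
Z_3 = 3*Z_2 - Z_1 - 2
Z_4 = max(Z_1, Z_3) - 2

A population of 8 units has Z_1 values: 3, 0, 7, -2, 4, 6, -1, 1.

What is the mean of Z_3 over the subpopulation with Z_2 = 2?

5.5

Conditioning on Z_2=2 selects the 2 unit(s) with Z_1 ∈ {-2, -1}. Their Z_3 values: 6, 5. Mean = 5.5.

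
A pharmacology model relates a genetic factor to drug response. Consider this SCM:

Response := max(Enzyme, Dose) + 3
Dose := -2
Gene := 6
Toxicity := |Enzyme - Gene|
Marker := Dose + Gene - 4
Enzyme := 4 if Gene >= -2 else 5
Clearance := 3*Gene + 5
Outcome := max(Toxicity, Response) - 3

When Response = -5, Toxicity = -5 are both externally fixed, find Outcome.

-8

Setting Response = -5, Toxicity = -5 by intervention discards those variables' equations.
Outcome = max(Toxicity, Response) - 3  [with Toxicity=-5, Response=-5]  = -8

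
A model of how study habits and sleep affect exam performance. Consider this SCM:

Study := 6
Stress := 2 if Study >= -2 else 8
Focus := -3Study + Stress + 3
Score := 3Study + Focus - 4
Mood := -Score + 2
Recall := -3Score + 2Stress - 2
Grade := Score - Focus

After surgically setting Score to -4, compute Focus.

Under do(Score=-4), the mechanism Score := 3Study + Focus - 4 is discarded; Score is fixed at -4.
Since Focus is not a descendant of the intervened variable, it is unaffected.
Stress = 2 if Study >= -2 else 8  [with Study=6]  = 2
Focus = -3Study + Stress + 3  [with Study=6, Stress=2]  = -13

-13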